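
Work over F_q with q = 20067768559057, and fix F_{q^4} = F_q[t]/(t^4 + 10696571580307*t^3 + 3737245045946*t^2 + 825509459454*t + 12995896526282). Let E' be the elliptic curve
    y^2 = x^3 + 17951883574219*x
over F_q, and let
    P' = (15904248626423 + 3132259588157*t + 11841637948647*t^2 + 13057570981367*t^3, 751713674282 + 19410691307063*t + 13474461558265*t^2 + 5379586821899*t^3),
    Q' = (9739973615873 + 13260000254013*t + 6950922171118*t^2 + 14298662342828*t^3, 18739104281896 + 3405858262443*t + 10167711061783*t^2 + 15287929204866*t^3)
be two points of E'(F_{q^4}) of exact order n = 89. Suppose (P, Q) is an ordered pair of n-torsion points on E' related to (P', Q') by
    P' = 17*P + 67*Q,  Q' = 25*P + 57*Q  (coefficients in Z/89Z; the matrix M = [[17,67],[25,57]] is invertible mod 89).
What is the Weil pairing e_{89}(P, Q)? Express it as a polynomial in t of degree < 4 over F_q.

e_{89} is bilinear + alternating on E[89], so e_{89}(17*P + 67*Q, 25*P + 57*Q) = e_{89}(P,Q)^(17*57-67*25).
det(M) mod 89 = 6; its inverse in (Z/89)^* is 15 (check: 6*15 mod 89 = 1).
7-bit Miller (1011001) on E'/F_{20067768559057} with a'=17951883574219, b'=0: accumulate tangent/chord ratios at Q'+S and P'+S'.
The quotient is 15379142056508 + 18418561298526*t + 12609338546398*t^2 + 6495471208616*t^3.
Hence e(P,Q) = 10843760099155 + 4119714580557*t + 5056937721046*t^2 + 732588032415*t^3 in F_{20067768559057^4}^*.

10843760099155 + 4119714580557*t + 5056937721046*t^2 + 732588032415*t^3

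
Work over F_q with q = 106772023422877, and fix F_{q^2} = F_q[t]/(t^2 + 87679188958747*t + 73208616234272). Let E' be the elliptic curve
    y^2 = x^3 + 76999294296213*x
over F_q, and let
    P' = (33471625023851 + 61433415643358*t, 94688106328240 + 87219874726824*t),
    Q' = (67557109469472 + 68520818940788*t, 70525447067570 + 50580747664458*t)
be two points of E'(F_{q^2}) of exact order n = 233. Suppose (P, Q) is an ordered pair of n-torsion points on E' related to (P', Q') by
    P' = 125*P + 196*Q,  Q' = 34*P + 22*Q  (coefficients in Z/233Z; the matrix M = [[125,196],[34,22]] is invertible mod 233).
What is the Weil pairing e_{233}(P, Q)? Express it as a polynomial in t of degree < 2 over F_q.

e_{233}(aP+bQ,cP+dQ) = e_{233}(P,Q)^(ad-bc); with (a,b,c,d)=(125,196,34,22) this gives the det-233 law.
det M = 125*22 - 196*34 = -3914 = 47 (mod 233); 47^{-1} = 119 (mod 233).
Run Miller on y^2=x^3+76999294296213*x over F_{106772023422877}: ladder 11101001 (8 bits); e = f_P(D_Q)/f_Q(D_P).
f_P(D_Q)/f_Q(D_P) = 57757224200763 + 18165358713395*t.
Thus e_{233}(P,Q) = 52610032463940 + 23847317705721*t.

52610032463940 + 23847317705721*t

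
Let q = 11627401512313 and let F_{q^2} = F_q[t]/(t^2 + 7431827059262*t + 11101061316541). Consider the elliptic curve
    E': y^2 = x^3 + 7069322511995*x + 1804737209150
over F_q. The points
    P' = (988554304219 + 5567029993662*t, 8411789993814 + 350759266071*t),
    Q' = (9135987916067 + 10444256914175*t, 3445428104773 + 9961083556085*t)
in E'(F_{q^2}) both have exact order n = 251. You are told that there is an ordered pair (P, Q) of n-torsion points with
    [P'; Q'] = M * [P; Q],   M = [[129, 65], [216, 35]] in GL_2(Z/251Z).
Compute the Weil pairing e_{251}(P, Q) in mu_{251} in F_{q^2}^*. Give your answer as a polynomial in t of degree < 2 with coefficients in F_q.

8081589658512 + 5073826505415*t

e_{251} is bilinear + alternating on E[251], so e_{251}(129*P + 65*Q, 216*P + 35*Q) = e_{251}(P,Q)^(129*35-65*216).
Inverting 13 mod 251: 58. Thus e_{251}(P,Q) = e(P',Q')^{58}.
8-bit Miller (11111011) on E'/F_{11627401512313} with a'=7069322511995, b'=1804737209150: accumulate tangent/chord ratios at Q'+S and P'+S'.
So e_{251}(P',Q') = 9417414245975 + 9947514541326*t.
(9417414245975 + 9947514541326*t)^{58} mod (11627401512313,f) = 8081589658512 + 5073826505415*t.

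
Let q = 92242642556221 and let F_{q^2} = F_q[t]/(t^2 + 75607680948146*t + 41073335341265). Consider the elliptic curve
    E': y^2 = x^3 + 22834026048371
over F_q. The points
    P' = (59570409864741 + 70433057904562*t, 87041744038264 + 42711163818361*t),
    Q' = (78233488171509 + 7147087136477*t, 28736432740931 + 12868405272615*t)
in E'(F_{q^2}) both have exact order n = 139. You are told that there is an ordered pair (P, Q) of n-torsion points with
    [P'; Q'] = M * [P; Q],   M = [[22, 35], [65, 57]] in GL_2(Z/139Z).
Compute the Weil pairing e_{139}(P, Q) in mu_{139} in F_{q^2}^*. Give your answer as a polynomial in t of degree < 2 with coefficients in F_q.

e_{139} is bilinear + alternating on E[139], so e_{139}(22*P + 35*Q, 65*P + 57*Q) = e_{139}(P,Q)^(22*57-35*65).
det(M) mod 139 = 91; its inverse in (Z/139)^* is 55 (check: 91*55 mod 139 = 1).
Run Miller on y^2=x^3+22834026048371 over F_{92242642556221}: ladder 10001011 (8 bits); e = f_P(D_Q)/f_Q(D_P).
f_P(D_Q)/f_Q(D_P) = 6420078554365 + 44941089341001*t.
Hence e(P,Q) = 54867753236370 + 50020808122388*t in F_{92242642556221^2}^*.

54867753236370 + 50020808122388*t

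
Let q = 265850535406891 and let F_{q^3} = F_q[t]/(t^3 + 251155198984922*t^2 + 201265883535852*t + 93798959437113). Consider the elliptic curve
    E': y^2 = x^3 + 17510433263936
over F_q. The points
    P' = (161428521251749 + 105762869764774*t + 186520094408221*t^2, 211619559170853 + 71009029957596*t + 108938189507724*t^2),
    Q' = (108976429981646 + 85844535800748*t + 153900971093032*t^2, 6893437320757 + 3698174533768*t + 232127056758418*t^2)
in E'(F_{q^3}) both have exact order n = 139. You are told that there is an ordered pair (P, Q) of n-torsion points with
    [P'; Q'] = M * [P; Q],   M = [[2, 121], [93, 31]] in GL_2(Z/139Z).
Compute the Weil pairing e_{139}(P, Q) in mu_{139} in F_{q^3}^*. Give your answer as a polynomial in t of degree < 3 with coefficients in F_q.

Under M = [[2,121],[93,31]] in GL_2(Z/139), e_{139}(P',Q') = e_{139}(P,Q)^(2*31-121*93 mod 139).
det(M) mod 139 = 68; its inverse in (Z/139)^* is 92 (check: 68*92 mod 139 = 1).
Build f_{139,P'} and f_{139,Q'} via the 8-bit ladder of 139=10001011_2; evaluate at shifted divisors; quotient in F_{265850535406891^3}.
So e_{139}(P',Q') = 233132459288364 + 231740223748016*t + 25433433150547*t^2.
Raise to 92: e(P,Q) = 256367696468886 + 31524166735147*t + 89662113517176*t^2 in mu_{139}.

256367696468886 + 31524166735147*t + 89662113517176*t^2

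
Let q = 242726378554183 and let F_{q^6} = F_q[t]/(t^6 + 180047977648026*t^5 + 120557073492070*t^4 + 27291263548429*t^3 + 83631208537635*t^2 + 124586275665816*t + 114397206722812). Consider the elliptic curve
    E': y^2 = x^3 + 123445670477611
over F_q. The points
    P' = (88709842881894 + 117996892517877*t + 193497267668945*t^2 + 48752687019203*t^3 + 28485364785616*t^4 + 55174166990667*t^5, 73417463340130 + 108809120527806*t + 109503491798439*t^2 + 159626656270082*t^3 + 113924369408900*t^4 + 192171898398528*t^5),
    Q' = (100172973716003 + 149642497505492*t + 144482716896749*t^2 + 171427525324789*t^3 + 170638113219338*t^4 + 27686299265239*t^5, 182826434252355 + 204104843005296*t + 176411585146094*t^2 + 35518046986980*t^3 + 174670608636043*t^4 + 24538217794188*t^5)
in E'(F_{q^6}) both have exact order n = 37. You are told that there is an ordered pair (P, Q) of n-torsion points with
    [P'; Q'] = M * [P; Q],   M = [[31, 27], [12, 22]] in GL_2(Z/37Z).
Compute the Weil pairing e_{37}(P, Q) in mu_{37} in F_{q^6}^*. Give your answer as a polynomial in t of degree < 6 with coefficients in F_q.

Alternating bilinearity on E[37] (values in mu_{37} in F_{242726378554183^6}) gives e(P',Q') = e(P,Q)^det(M).
det(M) mod 37 = 25; its inverse in (Z/37)^* is 3 (check: 25*3 mod 37 = 1).
6-bit Miller (100101) on E'/F_{242726378554183} with a'=0, b'=123445670477611: accumulate tangent/chord ratios at Q'+S and P'+S'.
So e_{37}(P',Q') = 104821297801250 + 153701318307740*t + 8642411854882*t^2 + 75009702318942*t^3 + 128966309747083*t^4 + 20646346093940*t^5.
Hence e(P,Q) = 130899987118138 + 143974029606083*t + 160710686632098*t^2 + 62482498297145*t^3 + 25202098337513*t^4 + 41720121269179*t^5 in F_{242726378554183^6}^*.

130899987118138 + 143974029606083*t + 160710686632098*t^2 + 62482498297145*t^3 + 25202098337513*t^4 + 41720121269179*t^5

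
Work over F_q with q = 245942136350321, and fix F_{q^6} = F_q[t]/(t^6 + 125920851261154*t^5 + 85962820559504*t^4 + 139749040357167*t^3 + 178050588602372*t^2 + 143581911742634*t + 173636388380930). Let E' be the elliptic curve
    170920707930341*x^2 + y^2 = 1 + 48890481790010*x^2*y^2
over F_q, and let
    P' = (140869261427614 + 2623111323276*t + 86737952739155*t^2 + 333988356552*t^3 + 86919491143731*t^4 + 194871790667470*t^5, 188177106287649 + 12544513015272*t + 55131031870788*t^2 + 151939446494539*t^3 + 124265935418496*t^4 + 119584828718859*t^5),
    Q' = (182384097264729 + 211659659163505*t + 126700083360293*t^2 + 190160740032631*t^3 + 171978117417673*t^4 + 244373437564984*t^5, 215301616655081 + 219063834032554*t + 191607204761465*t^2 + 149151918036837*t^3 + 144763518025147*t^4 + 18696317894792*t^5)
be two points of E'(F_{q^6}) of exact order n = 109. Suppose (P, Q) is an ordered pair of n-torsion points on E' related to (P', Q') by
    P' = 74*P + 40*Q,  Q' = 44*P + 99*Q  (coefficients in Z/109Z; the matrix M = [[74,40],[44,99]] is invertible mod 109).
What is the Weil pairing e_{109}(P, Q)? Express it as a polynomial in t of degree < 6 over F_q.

206716429395342 + 205837330074856*t + 86390726347253*t^2 + 12574680617914*t^3 + 148179161680462*t^4 + 15085725113240*t^5

e_{109}(aP+bQ,cP+dQ) = e_{109}(P,Q)^(ad-bc); with (a,b,c,d)=(74,40,44,99) this gives the det-109 law.
74*99 - 40*44 = 5566; reduced mod 109: det = 7, inverse 78.
Map (x,y)_Ed via u=(1+y)/(1-y), v=(1+y)/((1-y)x) to Montgomery A=42994223223533,B=148028275714584; then to (a',b')=(152169428099556,77331105462958).
n = 109 = (1101101)_2 (7 bits, wt 5); accumulate f_{109,P'}(Q'+S)/f_{109,P'}(S) along the 6-step ladder.
The quotient is 29963790570869 + 187635234765808*t + 86917644407295*t^2 + 240834720117979*t^3 + 172330489640706*t^4 + 134183698886209*t^5.
Thus e_{109}(P,Q) = 206716429395342 + 205837330074856*t + 86390726347253*t^2 + 12574680617914*t^3 + 148179161680462*t^4 + 15085725113240*t^5.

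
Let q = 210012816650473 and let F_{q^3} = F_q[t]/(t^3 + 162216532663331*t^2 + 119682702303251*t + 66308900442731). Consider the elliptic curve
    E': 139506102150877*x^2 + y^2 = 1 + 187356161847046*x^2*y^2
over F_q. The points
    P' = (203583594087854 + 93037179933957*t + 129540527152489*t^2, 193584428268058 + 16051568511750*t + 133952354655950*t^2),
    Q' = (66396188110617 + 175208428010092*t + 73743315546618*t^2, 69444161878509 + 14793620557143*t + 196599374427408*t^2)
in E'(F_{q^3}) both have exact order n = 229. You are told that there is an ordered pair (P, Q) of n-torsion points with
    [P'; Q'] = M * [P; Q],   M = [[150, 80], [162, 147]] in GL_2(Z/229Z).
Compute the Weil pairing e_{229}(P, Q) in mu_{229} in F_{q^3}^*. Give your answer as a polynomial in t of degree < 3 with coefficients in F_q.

The 229-Weil pairing on E[229] over F_{210012816650473} is alternating-bilinear: e_{229}(P',Q') = e_{229}(P,Q)^det(M).
Inverting 159 mod 229: 193. Thus e_{229}(P,Q) = e(P',Q')^{193}.
Edwards a_E,d_E -> Montgomery A=133251979417025,B=197488128026434 -> Weierstrass 0,146967727712846 via alpha=89479180108066,beta=40540689238576.
Miller loop for e_{229} over F_{210012816650473^3}: bits of 229 = 11100101; 7 double steps + 4 add steps, l/v at each.
So e_{229}(P',Q') = 178333939379633 + 77688204864385*t + 179567465134342*t^2.
Hence e(P,Q) = 91007225190422 + 86083044056699*t + 107064438223068*t^2 in F_{210012816650473^3}^*.

91007225190422 + 86083044056699*t + 107064438223068*t^2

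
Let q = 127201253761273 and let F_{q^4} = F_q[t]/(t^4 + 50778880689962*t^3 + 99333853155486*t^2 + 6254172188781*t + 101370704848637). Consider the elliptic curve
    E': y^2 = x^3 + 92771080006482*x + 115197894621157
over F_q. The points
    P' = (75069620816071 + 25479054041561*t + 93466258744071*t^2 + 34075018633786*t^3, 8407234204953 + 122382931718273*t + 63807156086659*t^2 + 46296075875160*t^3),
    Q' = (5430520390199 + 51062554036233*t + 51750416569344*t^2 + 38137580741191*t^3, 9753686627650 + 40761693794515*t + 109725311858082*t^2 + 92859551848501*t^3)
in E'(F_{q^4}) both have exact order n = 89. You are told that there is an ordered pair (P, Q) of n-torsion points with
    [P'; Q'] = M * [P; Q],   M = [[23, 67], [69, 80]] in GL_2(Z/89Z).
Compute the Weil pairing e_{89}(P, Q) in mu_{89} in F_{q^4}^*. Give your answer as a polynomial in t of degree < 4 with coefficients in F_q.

91412192596302 + 12945635653277*t + 6159082508494*t^2 + 34869995167019*t^3

e_{89}(aP+bQ,cP+dQ) = e_{89}(P,Q)^(ad-bc); with (a,b,c,d)=(23,67,69,80) this gives the det-89 law.
Inverting 65 mod 89: 63. Thus e_{89}(P,Q) = e(P',Q')^{63}.
7-bit Miller (1011001) on E'/F_{127201253761273} with a'=92771080006482, b'=115197894621157: accumulate tangent/chord ratios at Q'+S and P'+S'.
Miller gives e_{89}(P',Q') = 117816898628469 + 12120593639737*t + 105529369105029*t^2 + 14936752915586*t^3 in F_{127201253761273^4}.
Raise to 63: e(P,Q) = 91412192596302 + 12945635653277*t + 6159082508494*t^2 + 34869995167019*t^3 in mu_{89}.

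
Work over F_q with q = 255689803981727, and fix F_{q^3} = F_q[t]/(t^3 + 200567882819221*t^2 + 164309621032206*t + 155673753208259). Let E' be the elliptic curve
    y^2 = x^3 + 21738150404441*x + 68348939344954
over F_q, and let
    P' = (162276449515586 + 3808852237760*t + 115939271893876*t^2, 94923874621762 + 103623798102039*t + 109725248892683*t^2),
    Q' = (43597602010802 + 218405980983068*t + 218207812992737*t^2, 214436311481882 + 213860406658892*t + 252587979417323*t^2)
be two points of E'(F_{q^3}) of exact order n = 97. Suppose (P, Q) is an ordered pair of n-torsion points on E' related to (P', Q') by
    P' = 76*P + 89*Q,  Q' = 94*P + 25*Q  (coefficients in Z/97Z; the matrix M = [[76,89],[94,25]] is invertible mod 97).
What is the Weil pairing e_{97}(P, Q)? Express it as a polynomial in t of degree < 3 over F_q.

e_{97} is bilinear + alternating on E[97], so e_{97}(76*P + 89*Q, 94*P + 25*Q) = e_{97}(P,Q)^(76*25-89*94).
det M = 76*25 - 89*94 = -6466 = 33 (mod 97); 33^{-1} = 50 (mod 97).
Miller loop for e_{97} over F_{255689803981727^3}: bits of 97 = 1100001; 6 double steps + 2 add steps, l/v at each.
Result: e(P',Q') = 5826451267448 + 170818711839983*t + 97323053078520*t^2.
Hence e(P,Q) = 109806502263307 + 211442385853049*t + 159835576311018*t^2 in F_{255689803981727^3}^*.

109806502263307 + 211442385853049*t + 159835576311018*t^2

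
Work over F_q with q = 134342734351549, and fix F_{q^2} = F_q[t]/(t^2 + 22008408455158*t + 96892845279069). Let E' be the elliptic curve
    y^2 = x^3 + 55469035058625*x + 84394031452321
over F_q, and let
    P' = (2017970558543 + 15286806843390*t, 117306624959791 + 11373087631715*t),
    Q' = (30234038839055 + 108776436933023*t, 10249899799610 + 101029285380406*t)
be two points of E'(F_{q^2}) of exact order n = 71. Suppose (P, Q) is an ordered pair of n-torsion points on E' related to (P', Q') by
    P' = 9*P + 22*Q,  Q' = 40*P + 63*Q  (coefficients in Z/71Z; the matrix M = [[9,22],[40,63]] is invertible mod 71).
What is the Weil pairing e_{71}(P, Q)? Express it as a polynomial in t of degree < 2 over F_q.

The 71-Weil pairing on E[71] over F_{134342734351549} is alternating-bilinear: e_{71}(P',Q') = e_{71}(P,Q)^det(M).
det M = 9*63 - 22*40 = -313 = 42 (mod 71); 42^{-1} = 22 (mod 71).
7-bit Miller (1000111) on E'/F_{134342734351549} with a'=55469035058625, b'=84394031452321: accumulate tangent/chord ratios at Q'+S and P'+S'.
So e_{71}(P',Q') = 95074261835365 + 132806510281537*t.
Raise to 22: e(P,Q) = 125383790448262 + 90003410543115*t in mu_{71}.

125383790448262 + 90003410543115*t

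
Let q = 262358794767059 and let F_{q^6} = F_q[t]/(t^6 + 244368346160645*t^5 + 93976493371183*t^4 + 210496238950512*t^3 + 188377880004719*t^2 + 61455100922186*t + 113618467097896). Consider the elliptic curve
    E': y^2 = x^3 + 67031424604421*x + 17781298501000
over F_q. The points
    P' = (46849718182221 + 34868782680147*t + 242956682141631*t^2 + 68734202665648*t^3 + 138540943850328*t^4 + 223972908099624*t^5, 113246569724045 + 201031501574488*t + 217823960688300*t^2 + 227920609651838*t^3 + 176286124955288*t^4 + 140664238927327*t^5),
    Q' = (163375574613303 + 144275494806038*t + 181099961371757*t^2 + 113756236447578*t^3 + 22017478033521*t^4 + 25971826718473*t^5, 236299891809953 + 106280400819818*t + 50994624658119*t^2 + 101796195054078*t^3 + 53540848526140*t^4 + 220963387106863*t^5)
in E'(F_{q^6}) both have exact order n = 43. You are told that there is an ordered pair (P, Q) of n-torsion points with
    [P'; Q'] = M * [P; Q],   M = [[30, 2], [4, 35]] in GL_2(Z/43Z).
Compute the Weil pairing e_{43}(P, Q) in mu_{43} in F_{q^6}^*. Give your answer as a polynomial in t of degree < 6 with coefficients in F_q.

Since e_{43}(P,P)=e_{43}(Q,Q)=1 and e_{43}(Q,P)=e_{43}(P,Q)^{-1}, expanding e_{43}(30*P + 2*Q,4*P + 35*Q) leaves e(P,Q)^det(M).
det M = 30*35 - 2*4 = 1042 = 10 (mod 43); 10^{-1} = 13 (mod 43).
6-bit Miller (101011) on E'/F_{262358794767059} with a'=67031424604421, b'=17781298501000: accumulate tangent/chord ratios at Q'+S and P'+S'.
Miller gives e_{43}(P',Q') = 153039199386355 + 121613043060731*t + 83910592520279*t^2 + 45155326464756*t^3 + 167330046402158*t^4 + 80398488959169*t^5 in F_{262358794767059^6}.
Hence e(P,Q) = 214315333452836 + 206613089038003*t + 136189461427005*t^2 + 178359024410598*t^3 + 105683471771409*t^4 + 259272230891154*t^5 in F_{262358794767059^6}^*.

214315333452836 + 206613089038003*t + 136189461427005*t^2 + 178359024410598*t^3 + 105683471771409*t^4 + 259272230891154*t^5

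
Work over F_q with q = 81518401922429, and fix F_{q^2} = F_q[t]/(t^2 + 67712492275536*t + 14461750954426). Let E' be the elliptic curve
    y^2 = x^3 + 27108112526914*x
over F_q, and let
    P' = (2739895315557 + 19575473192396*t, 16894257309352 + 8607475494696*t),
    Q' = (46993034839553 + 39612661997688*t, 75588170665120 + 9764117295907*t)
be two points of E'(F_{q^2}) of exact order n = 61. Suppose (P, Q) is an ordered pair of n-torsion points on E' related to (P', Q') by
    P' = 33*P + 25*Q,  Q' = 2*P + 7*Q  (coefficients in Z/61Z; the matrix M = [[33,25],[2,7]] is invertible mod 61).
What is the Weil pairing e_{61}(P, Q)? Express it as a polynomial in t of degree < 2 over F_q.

32281249322512 + 74374825255465*t

e_{61} is bilinear + alternating on E[61], so e_{61}(33*P + 25*Q, 2*P + 7*Q) = e_{61}(P,Q)^(33*7-25*2).
Inverting 59 mod 61: 30. Thus e_{61}(P,Q) = e(P',Q')^{30}.
Build f_{61,P'} and f_{61,Q'} via the 6-bit ladder of 61=111101_2; evaluate at shifted divisors; quotient in F_{81518401922429^2}.
So e_{61}(P',Q') = 38323901174967 + 9728506134596*t.
(38323901174967 + 9728506134596*t)^{30} mod (81518401922429,f) = 32281249322512 + 74374825255465*t.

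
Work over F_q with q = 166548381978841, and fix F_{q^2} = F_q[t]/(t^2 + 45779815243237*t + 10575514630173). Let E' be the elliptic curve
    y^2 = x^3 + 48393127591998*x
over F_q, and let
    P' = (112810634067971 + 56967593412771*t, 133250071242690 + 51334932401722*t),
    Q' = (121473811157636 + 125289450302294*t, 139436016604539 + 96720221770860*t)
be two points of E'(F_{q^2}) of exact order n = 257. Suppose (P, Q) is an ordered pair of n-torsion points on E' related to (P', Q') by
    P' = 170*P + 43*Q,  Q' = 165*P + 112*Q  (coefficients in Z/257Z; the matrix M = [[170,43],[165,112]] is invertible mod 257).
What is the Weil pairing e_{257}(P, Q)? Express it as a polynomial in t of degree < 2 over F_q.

Since e_{257}(P,P)=e_{257}(Q,Q)=1 and e_{257}(Q,P)=e_{257}(P,Q)^{-1}, expanding e_{257}(170*P + 43*Q,165*P + 112*Q) leaves e(P,Q)^det(M).
Inverting 123 mod 257: 140. Thus e_{257}(P,Q) = e(P',Q')^{140}.
Run Miller on y^2=x^3+48393127591998*x over F_{166548381978841}: ladder 100000001 (9 bits); e = f_P(D_Q)/f_Q(D_P).
Miller gives e_{257}(P',Q') = 147565176044340 + 140489269427432*t in F_{166548381978841^2}.
Hence e(P,Q) = 56051154280151 + 148683488326830*t in F_{166548381978841^2}^*.

56051154280151 + 148683488326830*t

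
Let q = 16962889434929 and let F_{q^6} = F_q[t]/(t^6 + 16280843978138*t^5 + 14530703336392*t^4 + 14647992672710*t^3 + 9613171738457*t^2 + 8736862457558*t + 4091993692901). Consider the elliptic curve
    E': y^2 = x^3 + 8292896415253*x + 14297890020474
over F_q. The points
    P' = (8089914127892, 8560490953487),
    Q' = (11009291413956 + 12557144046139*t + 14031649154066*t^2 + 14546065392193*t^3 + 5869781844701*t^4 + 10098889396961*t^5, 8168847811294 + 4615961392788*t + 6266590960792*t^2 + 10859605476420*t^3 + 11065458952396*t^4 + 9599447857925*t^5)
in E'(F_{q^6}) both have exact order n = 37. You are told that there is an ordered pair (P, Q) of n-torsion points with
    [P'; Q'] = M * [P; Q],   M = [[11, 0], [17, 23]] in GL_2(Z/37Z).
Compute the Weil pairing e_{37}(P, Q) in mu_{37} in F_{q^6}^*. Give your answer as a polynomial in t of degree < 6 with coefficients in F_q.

5901034468852 + 16203822748337*t + 11665473503368*t^2 + 5196103555887*t^3 + 13219998392814*t^4 + 11116940738944*t^5

Alternating bilinearity on E[37] (values in mu_{37} in F_{16962889434929^6}) gives e(P',Q') = e(P,Q)^det(M).
det M = 11*23 - 0*17 = 253 = 31 (mod 37); 31^{-1} = 6 (mod 37).
Miller loop for e_{37} over F_{16962889434929^6}: bits of 37 = 100101; 5 double steps + 2 add steps, l/v at each.
So e_{37}(P',Q') = 4963386889122 + 12344602544557*t + 8057481163926*t^2 + 710801672941*t^3 + 16034681396022*t^4 + 14747624277223*t^5.
Thus e_{37}(P,Q) = 5901034468852 + 16203822748337*t + 11665473503368*t^2 + 5196103555887*t^3 + 13219998392814*t^4 + 11116940738944*t^5.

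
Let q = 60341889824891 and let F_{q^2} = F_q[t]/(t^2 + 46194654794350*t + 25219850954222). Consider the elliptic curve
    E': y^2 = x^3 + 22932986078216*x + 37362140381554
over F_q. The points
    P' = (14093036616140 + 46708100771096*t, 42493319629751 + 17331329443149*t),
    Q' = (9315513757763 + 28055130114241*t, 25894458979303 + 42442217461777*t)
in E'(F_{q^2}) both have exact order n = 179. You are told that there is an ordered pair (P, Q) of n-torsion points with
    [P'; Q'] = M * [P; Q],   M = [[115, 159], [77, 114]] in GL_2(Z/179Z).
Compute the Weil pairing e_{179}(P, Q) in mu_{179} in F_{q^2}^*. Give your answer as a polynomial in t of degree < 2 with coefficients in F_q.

45534425903336 + 57457424928730*t

e_{179} is bilinear + alternating on E[179], so e_{179}(115*P + 159*Q, 77*P + 114*Q) = e_{179}(P,Q)^(115*114-159*77).
det M = 115*114 - 159*77 = 867 = 151 (mod 179); 151^{-1} = 147 (mod 179).
Build f_{179,P'} and f_{179,Q'} via the 8-bit ladder of 179=10110011_2; evaluate at shifted divisors; quotient in F_{60341889824891^2}.
Miller gives e_{179}(P',Q') = 39405263883356 + 27913715880432*t in F_{60341889824891^2}.
Hence e(P,Q) = 45534425903336 + 57457424928730*t in F_{60341889824891^2}^*.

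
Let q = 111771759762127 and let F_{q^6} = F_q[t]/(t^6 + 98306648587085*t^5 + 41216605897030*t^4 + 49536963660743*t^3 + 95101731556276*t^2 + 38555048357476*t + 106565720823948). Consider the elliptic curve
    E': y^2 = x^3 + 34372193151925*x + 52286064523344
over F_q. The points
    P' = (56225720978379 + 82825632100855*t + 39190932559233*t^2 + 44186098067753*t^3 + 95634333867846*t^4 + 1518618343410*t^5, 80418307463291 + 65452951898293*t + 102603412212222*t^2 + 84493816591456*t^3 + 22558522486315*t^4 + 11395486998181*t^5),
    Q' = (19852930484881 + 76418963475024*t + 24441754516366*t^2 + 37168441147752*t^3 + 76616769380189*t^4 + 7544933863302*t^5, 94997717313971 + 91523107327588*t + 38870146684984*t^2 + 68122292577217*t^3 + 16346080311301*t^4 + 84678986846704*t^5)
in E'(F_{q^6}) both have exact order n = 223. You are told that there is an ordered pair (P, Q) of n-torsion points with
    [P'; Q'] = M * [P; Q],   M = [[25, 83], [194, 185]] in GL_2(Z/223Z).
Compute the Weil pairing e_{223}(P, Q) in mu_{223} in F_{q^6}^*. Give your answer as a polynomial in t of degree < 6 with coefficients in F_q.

Since e_{223}(P,P)=e_{223}(Q,Q)=1 and e_{223}(Q,P)=e_{223}(P,Q)^{-1}, expanding e_{223}(25*P + 83*Q,194*P + 185*Q) leaves e(P,Q)^det(M).
Inverting 119 mod 223: 15. Thus e_{223}(P,Q) = e(P',Q')^{15}.
Run Miller on y^2=x^3+34372193151925*x+52286064523344 over F_{111771759762127}: ladder 11011111 (8 bits); e = f_P(D_Q)/f_Q(D_P).
f_P(D_Q)/f_Q(D_P) = 7567495502772 + 33692934320829*t + 40500598238322*t^2 + 64995893380668*t^3 + 76217168467106*t^4 + 81671555546077*t^5.
Hence e(P,Q) = 66230627329259 + 97552203151161*t + 87013817312625*t^2 + 44027994650911*t^3 + 40489013566287*t^4 + 55736492588719*t^5 in F_{111771759762127^6}^*.

66230627329259 + 97552203151161*t + 87013817312625*t^2 + 44027994650911*t^3 + 40489013566287*t^4 + 55736492588719*t^5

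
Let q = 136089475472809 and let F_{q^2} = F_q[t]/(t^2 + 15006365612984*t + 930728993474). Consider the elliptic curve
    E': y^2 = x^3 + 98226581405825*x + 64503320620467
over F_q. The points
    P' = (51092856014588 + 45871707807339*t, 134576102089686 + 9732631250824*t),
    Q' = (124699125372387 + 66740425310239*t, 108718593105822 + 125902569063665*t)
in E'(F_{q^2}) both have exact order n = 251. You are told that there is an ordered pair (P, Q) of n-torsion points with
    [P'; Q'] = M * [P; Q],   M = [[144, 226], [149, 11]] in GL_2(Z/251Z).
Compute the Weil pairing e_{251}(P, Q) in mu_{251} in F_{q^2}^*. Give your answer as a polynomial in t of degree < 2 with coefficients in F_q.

6395084355278 + 104379546013500*t

e_{251} is bilinear + alternating on E[251], so e_{251}(144*P + 226*Q, 149*P + 11*Q) = e_{251}(P,Q)^(144*11-226*149).
So e_{251}(P,Q) = e_{251}(P',Q')^{218}, since 38*218 = 1 mod 251.
Run Miller on y^2=x^3+98226581405825*x+64503320620467 over F_{136089475472809}: ladder 11111011 (8 bits); e = f_P(D_Q)/f_Q(D_P).
Result: e(P',Q') = 14304352280655 + 96558108194480*t.
(14304352280655 + 96558108194480*t)^{218} mod (136089475472809,f) = 6395084355278 + 104379546013500*t.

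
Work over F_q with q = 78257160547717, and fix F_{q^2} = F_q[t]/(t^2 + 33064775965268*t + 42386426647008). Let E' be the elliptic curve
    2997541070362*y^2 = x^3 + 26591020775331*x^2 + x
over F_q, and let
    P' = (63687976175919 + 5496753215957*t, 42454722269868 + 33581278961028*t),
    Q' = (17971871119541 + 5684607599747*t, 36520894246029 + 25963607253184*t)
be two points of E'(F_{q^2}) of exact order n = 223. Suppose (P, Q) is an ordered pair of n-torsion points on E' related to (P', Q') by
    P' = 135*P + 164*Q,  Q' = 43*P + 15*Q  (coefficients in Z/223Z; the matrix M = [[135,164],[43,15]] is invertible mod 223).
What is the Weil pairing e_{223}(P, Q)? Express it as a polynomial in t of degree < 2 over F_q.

Under M = [[135,164],[43,15]] in GL_2(Z/223), e_{223}(P',Q') = e_{223}(P,Q)^(135*15-164*43 mod 223).
det M = 135*15 - 164*43 = -5027 = 102 (mod 223); 102^{-1} = 129 (mod 223).
Montgomery->Weierstrass: x_W = 12856120920026*x+36423707842902, y_W=12856120920026*y on F_{78257160547717}; lands on y^2=x^3+59754245890038.
n = 223 = (11011111)_2 (8 bits, wt 7); accumulate f_{223,P'}(Q'+S)/f_{223,P'}(S) along the 7-step ladder.
f_P(D_Q)/f_Q(D_P) = 17137528629577 + 28241221642268*t.
e_{223}(P,Q) = (17137528629577 + 28241221642268*t)^{129} = 39889477535613 + 2105011835459*t.

39889477535613 + 2105011835459*t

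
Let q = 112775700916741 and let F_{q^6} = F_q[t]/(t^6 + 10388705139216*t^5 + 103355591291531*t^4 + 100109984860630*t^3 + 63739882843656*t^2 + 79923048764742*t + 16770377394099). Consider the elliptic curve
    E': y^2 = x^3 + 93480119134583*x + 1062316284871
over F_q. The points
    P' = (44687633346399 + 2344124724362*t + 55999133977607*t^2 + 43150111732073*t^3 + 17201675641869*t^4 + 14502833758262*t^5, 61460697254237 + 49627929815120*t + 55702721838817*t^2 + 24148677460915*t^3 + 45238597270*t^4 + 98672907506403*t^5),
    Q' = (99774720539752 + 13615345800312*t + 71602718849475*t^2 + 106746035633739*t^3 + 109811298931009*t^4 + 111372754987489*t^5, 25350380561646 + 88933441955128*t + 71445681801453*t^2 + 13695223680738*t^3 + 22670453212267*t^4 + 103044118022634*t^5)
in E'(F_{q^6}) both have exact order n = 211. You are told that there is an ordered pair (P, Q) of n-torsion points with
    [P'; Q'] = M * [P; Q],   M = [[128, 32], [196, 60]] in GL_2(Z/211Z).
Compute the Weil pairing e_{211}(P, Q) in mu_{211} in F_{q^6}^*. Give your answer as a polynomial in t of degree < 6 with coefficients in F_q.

Since e_{211}(P,P)=e_{211}(Q,Q)=1 and e_{211}(Q,P)=e_{211}(P,Q)^{-1}, expanding e_{211}(128*P + 32*Q,196*P + 60*Q) leaves e(P,Q)^det(M).
det M = 128*60 - 32*196 = 1408 = 142 (mod 211); 142^{-1} = 159 (mod 211).
8-bit Miller (11010011) on E'/F_{112775700916741} with a'=93480119134583, b'=1062316284871: accumulate tangent/chord ratios at Q'+S and P'+S'.
f_P(D_Q)/f_Q(D_P) = 65474337187368 + 46463992835178*t + 49596615449535*t^2 + 33411210314554*t^3 + 4303451593701*t^4 + 99774201041583*t^5.
e_{211}(P,Q) = (65474337187368 + 46463992835178*t + 49596615449535*t^2 + 33411210314554*t^3 + 4303451593701*t^4 + 99774201041583*t^5)^{159} = 26988944722338 + 65952314488465*t + 79446478577487*t^2 + 8462839370943*t^3 + 29034039753438*t^4 + 44273347914863*t^5.

26988944722338 + 65952314488465*t + 79446478577487*t^2 + 8462839370943*t^3 + 29034039753438*t^4 + 44273347914863*t^5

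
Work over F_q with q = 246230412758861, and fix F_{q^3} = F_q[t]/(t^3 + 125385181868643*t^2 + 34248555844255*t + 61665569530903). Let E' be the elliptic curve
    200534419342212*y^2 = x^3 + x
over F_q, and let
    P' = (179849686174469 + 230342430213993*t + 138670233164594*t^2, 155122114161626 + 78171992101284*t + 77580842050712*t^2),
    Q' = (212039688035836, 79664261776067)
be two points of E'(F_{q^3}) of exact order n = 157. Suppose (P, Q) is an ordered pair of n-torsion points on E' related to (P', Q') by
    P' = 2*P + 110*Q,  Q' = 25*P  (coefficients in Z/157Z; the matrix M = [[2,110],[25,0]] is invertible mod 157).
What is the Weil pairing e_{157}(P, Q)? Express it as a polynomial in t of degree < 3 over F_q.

The 157-Weil pairing on E[157] over F_{246230412758861} is alternating-bilinear: e_{157}(P',Q') = e_{157}(P,Q)^det(M).
det(M) mod 157 = 76; its inverse in (Z/157)^* is 31 (check: 76*31 mod 157 = 1).
Montgomery->Weierstrass: x_W = 18977035183543*x, y_W=18977035183543*y on F_{246230412758861}; lands on y^2=x^3+194374705996191*x.
Build f_{157,P'} and f_{157,Q'} via the 8-bit ladder of 157=10011101_2; evaluate at shifted divisors; quotient in F_{246230412758861^3}.
Miller gives e_{157}(P',Q') = 15611389163786 + 241783767592340*t + 180692503208116*t^2 in F_{246230412758861^3}.
Hence e(P,Q) = 215164689406307 + 15548084990192*t + 125673943565006*t^2 in F_{246230412758861^3}^*.

215164689406307 + 15548084990192*t + 125673943565006*t^2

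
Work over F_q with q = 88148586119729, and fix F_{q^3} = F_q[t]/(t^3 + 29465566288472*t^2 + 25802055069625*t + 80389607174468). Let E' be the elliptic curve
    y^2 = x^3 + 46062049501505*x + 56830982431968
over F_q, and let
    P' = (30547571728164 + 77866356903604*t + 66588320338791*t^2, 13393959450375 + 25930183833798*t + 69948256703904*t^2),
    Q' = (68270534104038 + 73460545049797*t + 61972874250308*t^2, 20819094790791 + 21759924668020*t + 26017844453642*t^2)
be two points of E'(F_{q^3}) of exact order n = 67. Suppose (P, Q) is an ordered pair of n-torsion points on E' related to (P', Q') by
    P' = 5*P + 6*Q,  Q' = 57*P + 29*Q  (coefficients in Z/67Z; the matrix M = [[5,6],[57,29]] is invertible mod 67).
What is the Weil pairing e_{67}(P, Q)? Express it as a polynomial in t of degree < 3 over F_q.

Since e_{67}(P,P)=e_{67}(Q,Q)=1 and e_{67}(Q,P)=e_{67}(P,Q)^{-1}, expanding e_{67}(5*P + 6*Q,57*P + 29*Q) leaves e(P,Q)^det(M).
Hence e(P,Q) = e(P',Q')^{17} where 17 = 4^{-1} mod 67.
Build f_{67,P'} and f_{67,Q'} via the 7-bit ladder of 67=1000011_2; evaluate at shifted divisors; quotient in F_{88148586119729^3}.
Miller gives e_{67}(P',Q') = 62136852169971 + 5746256321689*t + 67728304074673*t^2 in F_{88148586119729^3}.
(62136852169971 + 5746256321689*t + 67728304074673*t^2)^{17} mod (88148586119729,f) = 87227900294496 + 26367060829327*t + 70520327788579*t^2.

87227900294496 + 26367060829327*t + 70520327788579*t^2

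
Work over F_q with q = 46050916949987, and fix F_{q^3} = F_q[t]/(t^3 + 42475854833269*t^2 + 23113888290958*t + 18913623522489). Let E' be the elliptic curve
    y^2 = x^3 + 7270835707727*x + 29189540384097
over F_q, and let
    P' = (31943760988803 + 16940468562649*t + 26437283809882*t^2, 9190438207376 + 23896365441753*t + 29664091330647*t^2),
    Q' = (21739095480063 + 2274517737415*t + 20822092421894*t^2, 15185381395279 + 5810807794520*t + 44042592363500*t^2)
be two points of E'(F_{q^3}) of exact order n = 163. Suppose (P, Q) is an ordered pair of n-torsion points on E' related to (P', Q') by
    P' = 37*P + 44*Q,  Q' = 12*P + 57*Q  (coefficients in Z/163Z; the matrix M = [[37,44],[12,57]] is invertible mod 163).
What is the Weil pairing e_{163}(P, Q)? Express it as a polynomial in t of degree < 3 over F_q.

3958590889116 + 4982928696305*t + 38022963209332*t^2

Alternating bilinearity on E[163] (values in mu_{163} in F_{46050916949987^3}) gives e(P',Q') = e(P,Q)^det(M).
det M = 37*57 - 44*12 = 1581 = 114 (mod 163); 114^{-1} = 153 (mod 163).
Run Miller on y^2=x^3+7270835707727*x+29189540384097 over F_{46050916949987}: ladder 10100011 (8 bits); e = f_P(D_Q)/f_Q(D_P).
The quotient is 14277725732751 + 38383954239239*t + 38231565932364*t^2.
Finally e_{163}(P,Q) = 3958590889116 + 4982928696305*t + 38022963209332*t^2.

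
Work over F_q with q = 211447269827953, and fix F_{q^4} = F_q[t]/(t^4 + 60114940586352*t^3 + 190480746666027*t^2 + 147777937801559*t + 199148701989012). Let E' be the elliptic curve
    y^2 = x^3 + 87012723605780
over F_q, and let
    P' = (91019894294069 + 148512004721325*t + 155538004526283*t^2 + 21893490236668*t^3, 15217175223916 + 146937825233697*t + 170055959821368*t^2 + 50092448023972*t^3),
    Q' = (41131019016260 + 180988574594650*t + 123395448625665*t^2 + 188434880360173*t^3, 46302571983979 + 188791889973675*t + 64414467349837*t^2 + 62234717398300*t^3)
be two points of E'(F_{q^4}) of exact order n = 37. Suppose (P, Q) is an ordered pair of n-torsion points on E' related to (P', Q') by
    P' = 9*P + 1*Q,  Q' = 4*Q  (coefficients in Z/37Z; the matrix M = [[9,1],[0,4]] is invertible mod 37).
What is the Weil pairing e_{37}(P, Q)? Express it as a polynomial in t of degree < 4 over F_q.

83913828279983 + 109116165998394*t + 166468004217653*t^2 + 56704853771346*t^3

Since e_{37}(P,P)=e_{37}(Q,Q)=1 and e_{37}(Q,P)=e_{37}(P,Q)^{-1}, expanding e_{37}(9*P + 1*Q,4*Q) leaves e(P,Q)^det(M).
So e_{37}(P,Q) = e_{37}(P',Q')^{36}, since 36*36 = 1 mod 37.
n = 37 = (100101)_2 (6 bits, wt 3); accumulate f_{37,P'}(Q'+S)/f_{37,P'}(S) along the 5-step ladder.
Result: e(P',Q') = 52472906113639 + 188836641654556*t + 36917173161263*t^2 + 93714878480382*t^3.
Finally e_{37}(P,Q) = 83913828279983 + 109116165998394*t + 166468004217653*t^2 + 56704853771346*t^3.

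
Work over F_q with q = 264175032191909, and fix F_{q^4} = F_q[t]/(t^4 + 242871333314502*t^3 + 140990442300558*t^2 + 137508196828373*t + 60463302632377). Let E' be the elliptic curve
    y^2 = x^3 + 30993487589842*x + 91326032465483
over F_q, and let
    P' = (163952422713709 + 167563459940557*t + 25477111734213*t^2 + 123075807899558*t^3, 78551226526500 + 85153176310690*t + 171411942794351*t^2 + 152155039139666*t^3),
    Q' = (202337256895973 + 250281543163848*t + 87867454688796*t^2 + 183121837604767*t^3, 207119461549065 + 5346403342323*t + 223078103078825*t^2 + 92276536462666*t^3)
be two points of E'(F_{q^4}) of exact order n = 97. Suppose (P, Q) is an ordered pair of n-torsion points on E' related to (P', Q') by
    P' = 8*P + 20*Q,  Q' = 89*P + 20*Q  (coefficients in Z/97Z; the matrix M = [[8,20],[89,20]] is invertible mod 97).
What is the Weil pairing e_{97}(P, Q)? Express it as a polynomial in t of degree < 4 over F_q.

249866995498132 + 61709333640157*t + 87687605301501*t^2 + 211157418492241*t^3

Alternating bilinearity on E[97] (values in mu_{97} in F_{264175032191909^4}) gives e(P',Q') = e(P,Q)^det(M).
det(M) mod 97 = 29; its inverse in (Z/97)^* is 87 (check: 29*87 mod 97 = 1).
Run Miller on y^2=x^3+30993487589842*x+91326032465483 over F_{264175032191909}: ladder 1100001 (7 bits); e = f_P(D_Q)/f_Q(D_P).
Miller gives e_{97}(P',Q') = 6573221231892 + 215115269528189*t + 242032202452875*t^2 + 230612630544489*t^3 in F_{264175032191909^4}.
Thus e_{97}(P,Q) = 249866995498132 + 61709333640157*t + 87687605301501*t^2 + 211157418492241*t^3.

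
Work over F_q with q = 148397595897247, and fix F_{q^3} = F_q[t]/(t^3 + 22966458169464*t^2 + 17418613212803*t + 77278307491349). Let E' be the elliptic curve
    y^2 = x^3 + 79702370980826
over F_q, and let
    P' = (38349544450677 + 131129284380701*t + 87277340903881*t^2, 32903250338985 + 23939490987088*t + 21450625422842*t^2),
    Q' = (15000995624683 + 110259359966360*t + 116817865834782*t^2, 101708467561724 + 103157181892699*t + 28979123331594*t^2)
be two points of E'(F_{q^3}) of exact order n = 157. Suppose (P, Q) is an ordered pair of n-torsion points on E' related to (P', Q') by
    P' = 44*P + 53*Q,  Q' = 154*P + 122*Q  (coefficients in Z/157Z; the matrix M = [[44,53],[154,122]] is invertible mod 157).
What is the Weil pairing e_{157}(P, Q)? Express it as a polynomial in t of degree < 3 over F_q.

Alternating bilinearity on E[157] (values in mu_{157} in F_{148397595897247^3}) gives e(P',Q') = e(P,Q)^det(M).
det M = 44*122 - 53*154 = -2794 = 32 (mod 157); 32^{-1} = 54 (mod 157).
Double-and-add over 10011101: 8-1 doublings, 5-1 additions; each step l_{T,T}/v_{2T} or l_{T,P'}/v at Q'+S for random S.
So e_{157}(P',Q') = 2621143285059 + 69637118029140*t + 50071249729729*t^2.
(2621143285059 + 69637118029140*t + 50071249729729*t^2)^{54} mod (148397595897247,f) = 2059009232242 + 111920654943789*t + 55364201247384*t^2.

2059009232242 + 111920654943789*t + 55364201247384*t^2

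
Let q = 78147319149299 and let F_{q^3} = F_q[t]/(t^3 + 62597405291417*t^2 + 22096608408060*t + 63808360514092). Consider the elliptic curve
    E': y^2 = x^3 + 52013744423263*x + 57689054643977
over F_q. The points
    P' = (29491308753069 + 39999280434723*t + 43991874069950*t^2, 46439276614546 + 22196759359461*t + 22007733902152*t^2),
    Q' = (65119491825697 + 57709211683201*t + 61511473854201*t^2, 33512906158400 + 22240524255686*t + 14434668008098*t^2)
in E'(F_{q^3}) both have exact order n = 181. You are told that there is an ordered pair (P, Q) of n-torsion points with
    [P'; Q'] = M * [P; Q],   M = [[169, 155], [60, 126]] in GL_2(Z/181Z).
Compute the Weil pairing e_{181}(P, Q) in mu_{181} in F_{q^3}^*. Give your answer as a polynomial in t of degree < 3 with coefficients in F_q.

4324188967555 + 68212823247229*t + 6988081082388*t^2

Since e_{181}(P,P)=e_{181}(Q,Q)=1 and e_{181}(Q,P)=e_{181}(P,Q)^{-1}, expanding e_{181}(169*P + 155*Q,60*P + 126*Q) leaves e(P,Q)^det(M).
det M = 169*126 - 155*60 = 11994 = 48 (mod 181); 48^{-1} = 132 (mod 181).
Double-and-add over 10110101: 8-1 doublings, 5-1 additions; each step l_{T,T}/v_{2T} or l_{T,P'}/v at Q'+S for random S.
So e_{181}(P',Q') = 70402261322428 + 1233475057104*t + 29726431692228*t^2.
Finally e_{181}(P,Q) = 4324188967555 + 68212823247229*t + 6988081082388*t^2.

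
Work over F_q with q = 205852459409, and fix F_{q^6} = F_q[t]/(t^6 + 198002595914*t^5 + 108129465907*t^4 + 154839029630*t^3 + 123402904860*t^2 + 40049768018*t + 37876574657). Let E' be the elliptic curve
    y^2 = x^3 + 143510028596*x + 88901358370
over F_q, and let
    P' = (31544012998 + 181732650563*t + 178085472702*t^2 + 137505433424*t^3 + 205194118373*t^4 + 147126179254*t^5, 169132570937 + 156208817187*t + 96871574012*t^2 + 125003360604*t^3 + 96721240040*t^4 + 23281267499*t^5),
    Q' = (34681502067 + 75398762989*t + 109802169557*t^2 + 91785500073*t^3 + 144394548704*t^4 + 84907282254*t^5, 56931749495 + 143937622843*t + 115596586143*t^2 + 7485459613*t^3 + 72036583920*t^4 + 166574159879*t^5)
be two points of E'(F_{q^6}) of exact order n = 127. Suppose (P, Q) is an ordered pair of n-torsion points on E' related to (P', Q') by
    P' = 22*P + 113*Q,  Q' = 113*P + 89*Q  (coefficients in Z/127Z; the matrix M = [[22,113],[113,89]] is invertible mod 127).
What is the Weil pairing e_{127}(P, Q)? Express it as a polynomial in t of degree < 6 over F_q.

163985562923 + 42124507794*t + 112573177044*t^2 + 36068369824*t^3 + 9854036845*t^4 + 194252193499*t^5

Alternating bilinearity on E[127] (values in mu_{127} in F_{205852459409^6}) gives e(P',Q') = e(P,Q)^det(M).
So e_{127}(P,Q) = e_{127}(P',Q')^{119}, since 111*119 = 1 mod 127.
Miller loop for e_{127} over F_{205852459409^6}: bits of 127 = 1111111; 6 double steps + 6 add steps, l/v at each.
f_P(D_Q)/f_Q(D_P) = 59823828824 + 44195430464*t + 28620487097*t^2 + 135188469614*t^3 + 84670553730*t^4 + 45326571720*t^5.
Hence e(P,Q) = 163985562923 + 42124507794*t + 112573177044*t^2 + 36068369824*t^3 + 9854036845*t^4 + 194252193499*t^5 in F_{205852459409^6}^*.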